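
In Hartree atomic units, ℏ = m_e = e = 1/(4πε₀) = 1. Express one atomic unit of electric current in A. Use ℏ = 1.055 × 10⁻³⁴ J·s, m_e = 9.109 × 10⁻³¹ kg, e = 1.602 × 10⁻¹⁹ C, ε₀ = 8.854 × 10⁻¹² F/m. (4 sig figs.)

Dimensional analysis gives I_au = e E_h/ℏ = m_e e⁵/((4πε₀)²ℏ³).
E_h = 4.354 × 10⁻¹⁸ J
e·E_h/ℏ = 6.612 × 10⁻³ A

6.612 × 10⁻³ A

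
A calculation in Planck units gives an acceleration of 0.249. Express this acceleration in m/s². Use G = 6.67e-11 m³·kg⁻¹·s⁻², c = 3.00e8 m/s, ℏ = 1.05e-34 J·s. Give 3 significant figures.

1.39e51 m/s²

One Planck acceleration: a_P = √(c⁷/(ℏG)) = 5.59e51 m/s².
0.249 × 5.59e51 m/s² = 1.39e51 m/s²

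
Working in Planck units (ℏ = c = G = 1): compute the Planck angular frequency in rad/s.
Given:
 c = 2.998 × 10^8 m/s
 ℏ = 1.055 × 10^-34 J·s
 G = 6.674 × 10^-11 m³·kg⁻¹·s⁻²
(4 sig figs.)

The unique combination of the constants set to 1 with dimensions of angular frequency is ω_P = √(c⁵/(ℏG)).
  = √(3.440 × 10^86)
  = 1.855 × 10^43 rad/s

1.855 × 10^43 rad/s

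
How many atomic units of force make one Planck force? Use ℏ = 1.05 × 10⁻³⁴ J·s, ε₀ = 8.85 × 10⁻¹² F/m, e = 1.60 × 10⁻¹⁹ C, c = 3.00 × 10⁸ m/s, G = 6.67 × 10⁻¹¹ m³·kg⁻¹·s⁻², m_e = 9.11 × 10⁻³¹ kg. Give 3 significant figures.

Planck force: F_P = c⁴/G = 1.21 × 10⁴⁴ N
atomic unit of force: F_au = E_h/a₀ = m_e²e⁶/((4πε₀)³ℏ⁴) = 8.33 × 10⁻⁸ N
ratio = 1.21 × 10⁴⁴ / 8.33 × 10⁻⁸ = 1.46 × 10⁵¹

1.46 × 10⁵¹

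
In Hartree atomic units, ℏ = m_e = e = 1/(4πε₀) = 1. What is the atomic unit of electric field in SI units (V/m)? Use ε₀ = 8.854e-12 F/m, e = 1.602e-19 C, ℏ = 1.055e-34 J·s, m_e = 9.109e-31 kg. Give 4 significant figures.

5.131e11 V/m

From ℏ = m_e = e = 1/(4πε₀) = 1 the electric field scale is E_au = E_h/(e a₀) = m_e²e⁵/((4πε₀)³ℏ⁴).
E_h = 4.354e-18 J
a₀ = 5.297e-11 m
E_h/(e·a₀) = 5.131e11 V/m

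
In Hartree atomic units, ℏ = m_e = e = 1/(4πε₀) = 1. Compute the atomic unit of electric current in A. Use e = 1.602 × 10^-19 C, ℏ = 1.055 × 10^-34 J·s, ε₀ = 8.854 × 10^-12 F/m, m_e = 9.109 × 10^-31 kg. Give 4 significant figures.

From ℏ = m_e = e = 1/(4πε₀) = 1 the current scale is I_au = e E_h/ℏ = m_e e⁵/((4πε₀)²ℏ³).
E_h = 4.354 × 10^-18 J
e·E_h/ℏ = 6.612 × 10^-3 A

6.612 × 10^-3 A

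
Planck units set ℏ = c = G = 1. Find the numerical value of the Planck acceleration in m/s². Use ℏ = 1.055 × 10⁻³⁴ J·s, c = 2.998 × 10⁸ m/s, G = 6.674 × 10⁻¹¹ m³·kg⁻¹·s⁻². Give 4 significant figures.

5.560 × 10⁵¹ m/s²

Dimensional analysis gives a_P = √(c⁷/(ℏG)).
  = √(3.092 × 10¹⁰³)
  = 5.560 × 10⁵¹ m/s²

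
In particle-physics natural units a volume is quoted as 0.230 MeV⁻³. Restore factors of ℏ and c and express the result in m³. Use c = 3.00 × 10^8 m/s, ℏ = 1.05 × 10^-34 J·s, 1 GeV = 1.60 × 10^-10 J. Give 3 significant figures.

Volume is [L]³ = [E]⁻³·(ℏc)³.
1 GeV⁻³ → (ℏc)³ × (1 GeV in J)⁻³ = 7.63 × 10^-48 m³.
Convert the energy scale: 0.230 MeV⁻³ = 2.30 × 10^8 GeV⁻³.
Result: 2.30 × 10^8 × 7.63 × 10^-48 = 1.76 × 10^-39 m³.

1.76 × 10^-39 m³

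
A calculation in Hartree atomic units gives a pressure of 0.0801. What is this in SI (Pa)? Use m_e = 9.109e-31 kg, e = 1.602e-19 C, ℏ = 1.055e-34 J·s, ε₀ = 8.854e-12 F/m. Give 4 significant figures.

One atomic unit of pressure: P_au = E_h/a₀³ = m_e⁴e¹⁰/((4πε₀)⁵ℏ⁸) = 2.929e13 Pa.
0.0801 × 2.929e13 Pa = 2.346e12 Pa

2.346e12 Pa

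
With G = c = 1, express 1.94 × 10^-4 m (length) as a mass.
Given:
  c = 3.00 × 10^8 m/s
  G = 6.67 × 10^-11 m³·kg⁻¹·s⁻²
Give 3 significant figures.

2.62 × 10^23 kg

Length → mass via c²/G.
1.94 × 10^-4 m × (c²/G) = 2.62 × 10^23 kg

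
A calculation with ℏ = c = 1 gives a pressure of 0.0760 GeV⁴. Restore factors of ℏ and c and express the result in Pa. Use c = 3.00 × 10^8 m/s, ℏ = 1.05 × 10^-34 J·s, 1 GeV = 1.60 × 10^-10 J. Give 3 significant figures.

Pressure is [E]/[L]³ = [E]⁴/(ℏc)³.
1 GeV⁴ → 1/(ℏc)³ × (1 GeV in J)⁴ = 2.10 × 10^37 Pa.
Result: 0.0760 × 2.10 × 10^37 = 1.59 × 10^36 Pa.

1.59 × 10^36 Pa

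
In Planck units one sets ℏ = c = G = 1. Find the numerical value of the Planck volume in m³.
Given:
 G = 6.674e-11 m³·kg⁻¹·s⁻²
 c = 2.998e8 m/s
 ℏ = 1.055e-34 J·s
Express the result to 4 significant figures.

V_P = (ℏG/c³)^(3/2)
  = √(1.784e-209)
  = 4.224e-105 m³

4.224e-105 m³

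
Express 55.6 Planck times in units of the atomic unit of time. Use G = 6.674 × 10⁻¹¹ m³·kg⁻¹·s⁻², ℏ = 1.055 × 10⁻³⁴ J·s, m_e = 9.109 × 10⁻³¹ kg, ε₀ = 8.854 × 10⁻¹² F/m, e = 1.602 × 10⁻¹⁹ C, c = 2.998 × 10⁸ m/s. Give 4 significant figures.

1.237 × 10⁻²⁵

Planck time: t_P = √(ℏG/c⁵) = 5.392 × 10⁻⁴⁴ s
atomic unit of time: τ_au = (4πε₀)²ℏ³/(m_e e⁴) = 2.423 × 10⁻¹⁷ s
55.6 × 5.392 × 10⁻⁴⁴ / 2.423 × 10⁻¹⁷ = 1.237 × 10⁻²⁵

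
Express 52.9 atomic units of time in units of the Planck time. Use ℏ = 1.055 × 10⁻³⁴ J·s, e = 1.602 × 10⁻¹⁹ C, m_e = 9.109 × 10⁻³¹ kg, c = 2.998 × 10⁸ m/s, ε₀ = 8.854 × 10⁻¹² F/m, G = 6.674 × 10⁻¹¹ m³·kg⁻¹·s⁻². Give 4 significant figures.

2.377 × 10²⁸

atomic unit of time: τ_au = (4πε₀)²ℏ³/(m_e e⁴) = 2.423 × 10⁻¹⁷ s
Planck time: t_P = √(ℏG/c⁵) = 5.392 × 10⁻⁴⁴ s
52.9 × 2.423 × 10⁻¹⁷ / 5.392 × 10⁻⁴⁴ = 2.377 × 10²⁸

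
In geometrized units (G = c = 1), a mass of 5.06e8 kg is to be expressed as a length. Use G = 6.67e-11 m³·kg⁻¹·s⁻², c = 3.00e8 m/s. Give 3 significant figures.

3.75e-19 m

In G = c = 1 units mass has dimensions of length; the conversion factor is G/c².
5.06e8 kg × (G/c²) = 3.75e-19 m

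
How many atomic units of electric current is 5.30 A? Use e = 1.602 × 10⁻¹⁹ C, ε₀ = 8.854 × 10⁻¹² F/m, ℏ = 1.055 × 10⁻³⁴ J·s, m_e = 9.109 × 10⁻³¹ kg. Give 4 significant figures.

atomic unit of electric current: I_au = e E_h/ℏ = m_e e⁵/((4πε₀)²ℏ³) = 6.612 × 10⁻³ A.
5.30 / 6.612 × 10⁻³ = 801.6

801.6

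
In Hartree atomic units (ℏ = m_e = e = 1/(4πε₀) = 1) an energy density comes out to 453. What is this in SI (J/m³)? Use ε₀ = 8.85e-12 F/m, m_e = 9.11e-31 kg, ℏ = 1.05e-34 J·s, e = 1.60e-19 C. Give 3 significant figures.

1.36e16 J/m³

One atomic unit of energy density: u_au = E_h/a₀³ = m_e⁴e¹⁰/((4πε₀)⁵ℏ⁸) = 3.01e13 J/m³.
453 × 3.01e13 J/m³ = 1.36e16 J/m³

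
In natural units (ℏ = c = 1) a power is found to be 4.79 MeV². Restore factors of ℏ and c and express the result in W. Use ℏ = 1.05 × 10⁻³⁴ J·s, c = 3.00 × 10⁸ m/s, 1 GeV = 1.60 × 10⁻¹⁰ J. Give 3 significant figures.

1.17 × 10⁹ W

Power is [E]/[T] = [E]²/ℏ.
1 GeV² → 1/ℏ × (1 GeV in J)² = 2.44 × 10¹⁴ W.
Convert the energy scale: 4.79 MeV² = 4.79 × 10⁻⁶ GeV².
Result: 4.79 × 10⁻⁶ × 2.44 × 10¹⁴ = 1.17 × 10⁹ W.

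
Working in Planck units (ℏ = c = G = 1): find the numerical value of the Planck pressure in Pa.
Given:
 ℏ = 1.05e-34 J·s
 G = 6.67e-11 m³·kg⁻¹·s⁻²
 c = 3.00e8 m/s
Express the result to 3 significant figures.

4.68e113 Pa

Dimensional analysis gives p_P = c⁷/(ℏG²).
  = 2.19e59 / 4.67e-55
  = 4.68e113 Pa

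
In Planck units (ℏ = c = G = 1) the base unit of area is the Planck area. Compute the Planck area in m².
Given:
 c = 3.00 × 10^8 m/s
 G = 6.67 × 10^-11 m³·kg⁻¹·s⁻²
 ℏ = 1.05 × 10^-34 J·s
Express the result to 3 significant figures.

A_P = ℏG/c³
  = 7.00 × 10^-45 / 2.70 × 10^25
  = 2.59 × 10^-70 m²

2.59 × 10^-70 m²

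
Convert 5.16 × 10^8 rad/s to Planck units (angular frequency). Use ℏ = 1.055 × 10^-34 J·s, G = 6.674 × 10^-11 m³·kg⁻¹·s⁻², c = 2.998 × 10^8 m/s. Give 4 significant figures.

Planck angular frequency: ω_P = √(c⁵/(ℏG)) = 1.855 × 10^43 rad/s.
5.16 × 10^8 / 1.855 × 10^43 = 2.782 × 10^-35

2.782 × 10^-35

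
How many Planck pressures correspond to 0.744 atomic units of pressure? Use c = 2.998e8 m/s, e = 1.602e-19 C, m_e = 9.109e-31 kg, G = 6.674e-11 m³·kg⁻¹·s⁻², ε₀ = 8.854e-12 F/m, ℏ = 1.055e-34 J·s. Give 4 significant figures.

4.705e-101

atomic unit of pressure: P_au = E_h/a₀³ = m_e⁴e¹⁰/((4πε₀)⁵ℏ⁸) = 2.929e13 Pa
Planck pressure: p_P = c⁷/(ℏG²) = 4.632e113 Pa
0.744 × 2.929e13 / 4.632e113 = 4.705e-101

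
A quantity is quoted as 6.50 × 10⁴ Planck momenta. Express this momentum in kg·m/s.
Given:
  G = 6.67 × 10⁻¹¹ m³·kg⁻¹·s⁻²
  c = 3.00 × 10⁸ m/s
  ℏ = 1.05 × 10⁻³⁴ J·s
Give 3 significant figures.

One Planck momentum: p_P = √(ℏc³/G) = 6.52 kg·m/s.
6.50 × 10⁴ × 6.52 kg·m/s = 4.24 × 10⁵ kg·m/s

4.24 × 10⁵ kg·m/s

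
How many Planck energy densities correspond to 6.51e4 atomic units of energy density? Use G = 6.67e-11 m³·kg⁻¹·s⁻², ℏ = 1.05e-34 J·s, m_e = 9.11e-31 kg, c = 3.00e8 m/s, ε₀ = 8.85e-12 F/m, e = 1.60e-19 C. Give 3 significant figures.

4.19e-96

atomic unit of energy density: u_au = E_h/a₀³ = m_e⁴e¹⁰/((4πε₀)⁵ℏ⁸) = 3.01e13 J/m³
Planck energy density: u_P = c⁷/(ℏG²) = 4.68e113 J/m³
6.51e4 × 3.01e13 / 4.68e113 = 4.19e-96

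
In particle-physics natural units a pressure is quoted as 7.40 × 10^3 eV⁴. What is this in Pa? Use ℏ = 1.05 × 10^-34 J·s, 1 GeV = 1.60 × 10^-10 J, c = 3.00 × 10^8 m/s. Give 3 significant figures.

Pressure is [E]/[L]³ = [E]⁴/(ℏc)³.
1 GeV⁴ → 1/(ℏc)³ × (1 GeV in J)⁴ = 2.10 × 10^37 Pa.
Convert the energy scale: 7.40 × 10^3 eV⁴ = 7.40 × 10^-33 GeV⁴.
Result: 7.40 × 10^-33 × 2.10 × 10^37 = 1.55 × 10^5 Pa.

1.55 × 10^5 Pa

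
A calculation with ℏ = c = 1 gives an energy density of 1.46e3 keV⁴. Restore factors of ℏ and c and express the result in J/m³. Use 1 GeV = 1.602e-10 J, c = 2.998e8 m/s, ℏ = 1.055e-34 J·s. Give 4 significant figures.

[E]/[L]³ = [E]⁴/(ℏc)³; restore (ℏc)⁻³.
1 GeV⁴ → 1/(ℏc)³ × (1 GeV in J)⁴ = 2.082e37 J/m³.
Convert the energy scale: 1.46e3 keV⁴ = 1.46e-21 GeV⁴.
Result: 1.46e-21 × 2.082e37 = 3.039e16 J/m³.

3.039e16 J/m³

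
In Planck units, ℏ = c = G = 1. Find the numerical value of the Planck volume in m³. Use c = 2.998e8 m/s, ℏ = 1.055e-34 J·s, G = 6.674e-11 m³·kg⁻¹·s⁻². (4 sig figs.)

4.224e-105 m³

Dimensional analysis gives V_P = (ℏG/c³)^(3/2).
  = √(1.784e-209)
  = 4.224e-105 m³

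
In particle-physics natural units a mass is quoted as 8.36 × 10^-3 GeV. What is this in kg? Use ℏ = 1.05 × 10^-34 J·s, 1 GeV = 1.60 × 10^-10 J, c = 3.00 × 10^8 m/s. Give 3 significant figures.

Mass is [E]/c²; divide by c².
1 GeV → 1/c² × (1 GeV in J) = 1.78 × 10^-27 kg.
Result: 8.36 × 10^-3 × 1.78 × 10^-27 = 1.49 × 10^-29 kg.

1.49 × 10^-29 kg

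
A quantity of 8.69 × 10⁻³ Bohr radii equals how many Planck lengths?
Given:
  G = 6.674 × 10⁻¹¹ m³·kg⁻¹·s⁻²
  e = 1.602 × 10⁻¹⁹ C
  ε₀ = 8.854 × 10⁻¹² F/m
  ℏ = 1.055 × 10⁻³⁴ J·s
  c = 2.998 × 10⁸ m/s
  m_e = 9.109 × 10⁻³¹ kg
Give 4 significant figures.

Bohr radius: a₀ = 4πε₀ℏ²/(m_e e²) = 5.297 × 10⁻¹¹ m
Planck length: ℓ_P = √(ℏG/c³) = 1.616 × 10⁻³⁵ m
8.69 × 10⁻³ × 5.297 × 10⁻¹¹ / 1.616 × 10⁻³⁵ = 2.848 × 10²²

2.848 × 10²²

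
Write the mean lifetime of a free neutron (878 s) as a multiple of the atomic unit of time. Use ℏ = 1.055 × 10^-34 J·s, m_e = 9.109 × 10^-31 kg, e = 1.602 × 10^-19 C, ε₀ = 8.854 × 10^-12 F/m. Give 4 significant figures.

atomic unit of time: τ_au = (4πε₀)²ℏ³/(m_e e⁴) = 2.423 × 10^-17 s.
878 / 2.423 × 10^-17 = 3.624 × 10^19

3.624 × 10^19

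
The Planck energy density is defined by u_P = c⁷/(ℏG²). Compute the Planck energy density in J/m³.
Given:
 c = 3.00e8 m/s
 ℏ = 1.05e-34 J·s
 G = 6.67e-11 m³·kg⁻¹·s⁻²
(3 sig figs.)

u_P = c⁷/(ℏG²)
  = 2.19e59 / 4.67e-55
  = 4.68e113 J/m³

4.68e113 J/m³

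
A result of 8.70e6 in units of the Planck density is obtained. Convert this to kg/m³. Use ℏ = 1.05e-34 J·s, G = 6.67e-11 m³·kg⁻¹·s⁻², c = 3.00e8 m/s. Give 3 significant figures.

4.53e103 kg/m³

One Planck density: ρ_P = c⁵/(ℏG²) = 5.20e96 kg/m³.
8.70e6 × 5.20e96 kg/m³ = 4.53e103 kg/m³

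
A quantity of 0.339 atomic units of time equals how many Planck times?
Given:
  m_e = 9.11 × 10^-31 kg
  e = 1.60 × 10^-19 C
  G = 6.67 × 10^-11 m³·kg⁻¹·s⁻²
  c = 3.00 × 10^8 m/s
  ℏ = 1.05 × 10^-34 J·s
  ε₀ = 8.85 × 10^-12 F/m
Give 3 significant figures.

1.51 × 10^26

atomic unit of time: τ_au = (4πε₀)²ℏ³/(m_e e⁴) = 2.40 × 10^-17 s
Planck time: t_P = √(ℏG/c⁵) = 5.37 × 10^-44 s
0.339 × 2.40 × 10^-17 / 5.37 × 10^-44 = 1.51 × 10^26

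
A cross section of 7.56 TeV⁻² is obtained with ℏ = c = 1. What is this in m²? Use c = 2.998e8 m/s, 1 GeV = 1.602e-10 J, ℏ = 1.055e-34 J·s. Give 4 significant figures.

2.947e-37 m²

Area is [L]² = [E]⁻²·(ℏc)²; restore (ℏc)².
1 GeV⁻² → (ℏc)² × (1 GeV in J)⁻² = 3.898e-32 m².
Convert the energy scale: 7.56 TeV⁻² = 7.56e-6 GeV⁻².
Result: 7.56e-6 × 3.898e-32 = 2.947e-37 m².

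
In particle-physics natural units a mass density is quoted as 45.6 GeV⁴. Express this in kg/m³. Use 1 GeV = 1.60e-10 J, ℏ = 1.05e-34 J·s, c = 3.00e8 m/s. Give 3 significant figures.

Mass density is [E]/(c²[L]³) = [E]⁴/(ℏ³c⁵).
1 GeV⁴ → 1/(ℏ³c⁵) × (1 GeV in J)⁴ = 2.33e20 kg/m³.
Result: 45.6 × 2.33e20 = 1.06e22 kg/m³.

1.06e22 kg/m³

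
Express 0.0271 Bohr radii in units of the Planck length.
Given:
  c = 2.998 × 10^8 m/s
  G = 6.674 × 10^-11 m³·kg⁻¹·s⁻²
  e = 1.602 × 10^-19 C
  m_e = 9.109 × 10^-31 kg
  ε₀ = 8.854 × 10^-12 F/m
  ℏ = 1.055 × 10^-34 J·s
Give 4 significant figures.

8.881 × 10^22

Bohr radius: a₀ = 4πε₀ℏ²/(m_e e²) = 5.297 × 10^-11 m
Planck length: ℓ_P = √(ℏG/c³) = 1.616 × 10^-35 m
0.0271 × 5.297 × 10^-11 / 1.616 × 10^-35 = 8.881 × 10^22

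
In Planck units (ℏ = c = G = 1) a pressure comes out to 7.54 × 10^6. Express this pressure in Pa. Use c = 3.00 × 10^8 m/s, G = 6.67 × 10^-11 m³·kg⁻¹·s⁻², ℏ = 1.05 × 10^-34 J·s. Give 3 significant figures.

One Planck pressure: p_P = c⁷/(ℏG²) = 4.68 × 10^113 Pa.
7.54 × 10^6 × 4.68 × 10^113 Pa = 3.53 × 10^120 Pa

3.53 × 10^120 Pa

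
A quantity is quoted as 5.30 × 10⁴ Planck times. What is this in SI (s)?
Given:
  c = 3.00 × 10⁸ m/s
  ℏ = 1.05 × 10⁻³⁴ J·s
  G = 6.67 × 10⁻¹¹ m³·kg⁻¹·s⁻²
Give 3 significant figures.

One Planck time: t_P = √(ℏG/c⁵) = 5.37 × 10⁻⁴⁴ s.
5.30 × 10⁴ × 5.37 × 10⁻⁴⁴ s = 2.85 × 10⁻³⁹ s

2.85 × 10⁻³⁹ s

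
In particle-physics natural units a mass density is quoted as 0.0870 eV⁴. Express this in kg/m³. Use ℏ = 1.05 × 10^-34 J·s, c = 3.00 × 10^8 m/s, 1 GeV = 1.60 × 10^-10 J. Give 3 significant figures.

2.03 × 10^-17 kg/m³

Mass density is [E]/(c²[L]³) = [E]⁴/(ℏ³c⁵).
1 GeV⁴ → 1/(ℏ³c⁵) × (1 GeV in J)⁴ = 2.33 × 10^20 kg/m³.
Convert the energy scale: 0.0870 eV⁴ = 8.70 × 10^-38 GeV⁴.
Result: 8.70 × 10^-38 × 2.33 × 10^20 = 2.03 × 10^-17 kg/m³.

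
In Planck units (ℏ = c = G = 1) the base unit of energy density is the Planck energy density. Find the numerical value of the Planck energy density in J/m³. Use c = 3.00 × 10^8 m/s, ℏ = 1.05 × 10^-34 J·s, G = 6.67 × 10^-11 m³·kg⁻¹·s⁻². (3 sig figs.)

u_P = c⁷/(ℏG²)
  = 2.19 × 10^59 / 4.67 × 10^-55
  = 4.68 × 10^113 J/m³

4.68 × 10^113 J/m³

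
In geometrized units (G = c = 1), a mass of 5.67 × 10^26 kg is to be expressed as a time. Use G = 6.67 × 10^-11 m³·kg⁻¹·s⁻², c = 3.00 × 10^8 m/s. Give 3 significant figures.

1.40 × 10^-9 s

Mass → time via G/c³.
5.67 × 10^26 kg × (G/c³) = 1.40 × 10^-9 s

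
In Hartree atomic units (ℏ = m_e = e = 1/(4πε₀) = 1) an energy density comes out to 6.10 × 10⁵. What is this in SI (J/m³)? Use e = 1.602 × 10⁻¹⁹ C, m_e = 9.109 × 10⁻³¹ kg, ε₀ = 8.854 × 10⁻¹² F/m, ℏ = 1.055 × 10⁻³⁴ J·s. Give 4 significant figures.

One atomic unit of energy density: u_au = E_h/a₀³ = m_e⁴e¹⁰/((4πε₀)⁵ℏ⁸) = 2.929 × 10¹³ J/m³.
6.10 × 10⁵ × 2.929 × 10¹³ J/m³ = 1.787 × 10¹⁹ J/m³

1.787 × 10¹⁹ J/m³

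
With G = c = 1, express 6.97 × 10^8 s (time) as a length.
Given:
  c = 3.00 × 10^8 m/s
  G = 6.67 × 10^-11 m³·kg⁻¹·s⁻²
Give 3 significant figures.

Time → length via c.
6.97 × 10^8 s × (c) = 2.09 × 10^17 m

2.09 × 10^17 m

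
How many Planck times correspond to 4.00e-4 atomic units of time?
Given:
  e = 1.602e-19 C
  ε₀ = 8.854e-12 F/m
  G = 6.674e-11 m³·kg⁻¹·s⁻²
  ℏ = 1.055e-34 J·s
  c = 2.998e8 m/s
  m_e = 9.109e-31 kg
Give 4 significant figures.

atomic unit of time: τ_au = (4πε₀)²ℏ³/(m_e e⁴) = 2.423e-17 s
Planck time: t_P = √(ℏG/c⁵) = 5.392e-44 s
4.00e-4 × 2.423e-17 / 5.392e-44 = 1.797e23

1.797e23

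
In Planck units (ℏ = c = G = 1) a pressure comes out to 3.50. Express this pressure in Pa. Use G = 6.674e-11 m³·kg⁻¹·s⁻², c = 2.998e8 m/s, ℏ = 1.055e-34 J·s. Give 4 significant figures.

1.621e114 Pa

One Planck pressure: p_P = c⁷/(ℏG²) = 4.632e113 Pa.
3.50 × 4.632e113 Pa = 1.621e114 Pa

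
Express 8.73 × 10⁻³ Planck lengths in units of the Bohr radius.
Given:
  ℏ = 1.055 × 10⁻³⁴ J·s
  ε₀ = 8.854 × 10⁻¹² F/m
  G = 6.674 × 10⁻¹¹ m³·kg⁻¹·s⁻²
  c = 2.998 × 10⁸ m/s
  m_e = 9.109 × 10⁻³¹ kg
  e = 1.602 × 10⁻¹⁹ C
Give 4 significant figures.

2.664 × 10⁻²⁷

Planck length: ℓ_P = √(ℏG/c³) = 1.616 × 10⁻³⁵ m
Bohr radius: a₀ = 4πε₀ℏ²/(m_e e²) = 5.297 × 10⁻¹¹ m
8.73 × 10⁻³ × 1.616 × 10⁻³⁵ / 5.297 × 10⁻¹¹ = 2.664 × 10⁻²⁷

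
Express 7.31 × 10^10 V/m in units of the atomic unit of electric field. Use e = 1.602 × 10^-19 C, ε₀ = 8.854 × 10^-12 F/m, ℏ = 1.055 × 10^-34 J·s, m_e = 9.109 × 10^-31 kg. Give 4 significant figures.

atomic unit of electric field: E_au = E_h/(e a₀) = m_e²e⁵/((4πε₀)³ℏ⁴) = 5.131 × 10^11 V/m.
7.31 × 10^10 / 5.131 × 10^11 = 0.1425

0.1425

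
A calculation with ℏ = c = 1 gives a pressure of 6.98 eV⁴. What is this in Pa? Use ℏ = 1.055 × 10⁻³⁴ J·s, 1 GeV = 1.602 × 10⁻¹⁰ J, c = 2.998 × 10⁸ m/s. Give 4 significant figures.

Pressure is [E]/[L]³ = [E]⁴/(ℏc)³.
1 GeV⁴ → 1/(ℏc)³ × (1 GeV in J)⁴ = 2.082 × 10³⁷ Pa.
Convert the energy scale: 6.98 eV⁴ = 6.98 × 10⁻³⁶ GeV⁴.
Result: 6.98 × 10⁻³⁶ × 2.082 × 10³⁷ = 145.3 Pa.

145.3 Pa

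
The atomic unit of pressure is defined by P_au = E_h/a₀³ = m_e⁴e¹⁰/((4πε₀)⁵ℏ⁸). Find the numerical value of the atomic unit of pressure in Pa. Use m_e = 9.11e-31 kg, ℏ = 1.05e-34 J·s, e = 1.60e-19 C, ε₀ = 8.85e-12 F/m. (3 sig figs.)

3.01e13 Pa

P_au = E_h/a₀³ = m_e⁴e¹⁰/((4πε₀)⁵ℏ⁸)
E_h = 4.38e-18 J
a₀ = 5.26e-11 m
E_h/a₀³ = 3.01e13 Pa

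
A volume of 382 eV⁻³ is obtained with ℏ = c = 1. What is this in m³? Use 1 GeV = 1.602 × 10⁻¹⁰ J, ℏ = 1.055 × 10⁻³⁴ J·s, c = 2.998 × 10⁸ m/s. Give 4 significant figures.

2.940 × 10⁻¹⁸ m³

Volume is [L]³ = [E]⁻³·(ℏc)³.
1 GeV⁻³ → (ℏc)³ × (1 GeV in J)⁻³ = 7.696 × 10⁻⁴⁸ m³.
Convert the energy scale: 382 eV⁻³ = 3.82 × 10²⁹ GeV⁻³.
Result: 3.82 × 10²⁹ × 7.696 × 10⁻⁴⁸ = 2.940 × 10⁻¹⁸ m³.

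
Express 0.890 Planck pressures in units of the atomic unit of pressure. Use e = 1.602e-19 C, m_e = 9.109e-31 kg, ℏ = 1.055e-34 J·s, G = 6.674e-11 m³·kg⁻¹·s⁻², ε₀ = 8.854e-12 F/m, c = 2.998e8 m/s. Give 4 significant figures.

1.407e100

Planck pressure: p_P = c⁷/(ℏG²) = 4.632e113 Pa
atomic unit of pressure: P_au = E_h/a₀³ = m_e⁴e¹⁰/((4πε₀)⁵ℏ⁸) = 2.929e13 Pa
0.890 × 4.632e113 / 2.929e13 = 1.407e100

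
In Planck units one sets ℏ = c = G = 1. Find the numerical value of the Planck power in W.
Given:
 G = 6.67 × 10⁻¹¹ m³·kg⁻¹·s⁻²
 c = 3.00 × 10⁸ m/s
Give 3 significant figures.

P_P = c⁵/G
  = 2.43 × 10⁴² / 6.67 × 10⁻¹¹
  = 3.64 × 10⁵² W

3.64 × 10⁵² W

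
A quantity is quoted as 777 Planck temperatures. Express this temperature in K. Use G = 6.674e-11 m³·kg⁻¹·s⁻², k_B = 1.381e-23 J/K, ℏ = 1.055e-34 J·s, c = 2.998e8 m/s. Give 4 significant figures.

One Planck temperature: T_P = √(ℏc⁵/G) / k_B = 1.417e32 K.
777 × 1.417e32 K = 1.101e35 K

1.101e35 K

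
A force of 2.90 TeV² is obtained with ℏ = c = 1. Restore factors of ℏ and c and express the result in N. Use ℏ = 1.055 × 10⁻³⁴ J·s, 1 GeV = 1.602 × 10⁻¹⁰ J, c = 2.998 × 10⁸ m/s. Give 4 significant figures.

Force is [E]/[L] = [E]²/(ℏc); restore (ℏc)⁻¹.
1 GeV² → 1/(ℏc) × (1 GeV in J)² = 8.114 × 10⁵ N.
Convert the energy scale: 2.90 TeV² = 2.90 × 10⁶ GeV².
Result: 2.90 × 10⁶ × 8.114 × 10⁵ = 2.353 × 10¹² N.

2.353 × 10¹² N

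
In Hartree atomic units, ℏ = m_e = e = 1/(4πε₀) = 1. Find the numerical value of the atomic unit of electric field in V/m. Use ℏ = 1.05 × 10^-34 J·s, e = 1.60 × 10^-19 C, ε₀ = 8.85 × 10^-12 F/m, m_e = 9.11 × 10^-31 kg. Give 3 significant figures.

5.20 × 10^11 V/m

The unique combination of the constants set to 1 with dimensions of electric field is E_au = E_h/(e a₀) = m_e²e⁵/((4πε₀)³ℏ⁴).
E_h = 4.38 × 10^-18 J
a₀ = 5.26 × 10^-11 m
E_h/(e·a₀) = 5.20 × 10^11 V/m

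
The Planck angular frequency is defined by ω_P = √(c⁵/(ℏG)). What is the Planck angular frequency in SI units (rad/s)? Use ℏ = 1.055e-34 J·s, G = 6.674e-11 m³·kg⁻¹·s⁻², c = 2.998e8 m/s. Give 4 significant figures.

1.855e43 rad/s

ω_P = √(c⁵/(ℏG))
  = √(3.440e86)
  = 1.855e43 rad/s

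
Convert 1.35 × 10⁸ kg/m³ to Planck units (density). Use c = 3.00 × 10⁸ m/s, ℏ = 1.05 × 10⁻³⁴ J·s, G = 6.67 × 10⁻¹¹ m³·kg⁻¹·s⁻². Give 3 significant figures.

Planck density: ρ_P = c⁵/(ℏG²) = 5.20 × 10⁹⁶ kg/m³.
1.35 × 10⁸ / 5.20 × 10⁹⁶ = 2.60 × 10⁻⁸⁹

2.60 × 10⁻⁸⁹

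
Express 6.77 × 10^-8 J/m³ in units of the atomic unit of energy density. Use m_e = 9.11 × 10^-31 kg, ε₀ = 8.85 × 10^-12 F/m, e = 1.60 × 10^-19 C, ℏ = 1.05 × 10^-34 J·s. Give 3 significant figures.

2.25 × 10^-21

atomic unit of energy density: u_au = E_h/a₀³ = m_e⁴e¹⁰/((4πε₀)⁵ℏ⁸) = 3.01 × 10^13 J/m³.
6.77 × 10^-8 / 3.01 × 10^13 = 2.25 × 10^-21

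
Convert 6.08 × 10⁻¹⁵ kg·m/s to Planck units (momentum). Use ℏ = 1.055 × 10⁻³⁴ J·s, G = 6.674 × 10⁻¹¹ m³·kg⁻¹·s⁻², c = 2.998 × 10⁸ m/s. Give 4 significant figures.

9.316 × 10⁻¹⁶

Planck momentum: p_P = √(ℏc³/G) = 6.527 kg·m/s.
6.08 × 10⁻¹⁵ / 6.527 = 9.316 × 10⁻¹⁶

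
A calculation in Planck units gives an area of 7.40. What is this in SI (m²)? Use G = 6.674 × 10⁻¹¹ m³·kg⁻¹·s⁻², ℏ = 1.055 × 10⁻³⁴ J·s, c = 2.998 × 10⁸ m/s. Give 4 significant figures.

1.934 × 10⁻⁶⁹ m²

One Planck area: A_P = ℏG/c³ = 2.613 × 10⁻⁷⁰ m².
7.40 × 2.613 × 10⁻⁷⁰ m² = 1.934 × 10⁻⁶⁹ m²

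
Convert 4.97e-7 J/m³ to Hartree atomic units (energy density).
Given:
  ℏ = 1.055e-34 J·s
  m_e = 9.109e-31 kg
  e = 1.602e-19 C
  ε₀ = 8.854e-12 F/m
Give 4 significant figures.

atomic unit of energy density: u_au = E_h/a₀³ = m_e⁴e¹⁰/((4πε₀)⁵ℏ⁸) = 2.929e13 J/m³.
4.97e-7 / 2.929e13 = 1.697e-20

1.697e-20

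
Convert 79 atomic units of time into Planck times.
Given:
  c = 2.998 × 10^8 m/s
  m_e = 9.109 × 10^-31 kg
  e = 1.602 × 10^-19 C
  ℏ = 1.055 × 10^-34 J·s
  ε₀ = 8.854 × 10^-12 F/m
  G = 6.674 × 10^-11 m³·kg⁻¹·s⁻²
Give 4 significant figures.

3.550 × 10^28

atomic unit of time: τ_au = (4πε₀)²ℏ³/(m_e e⁴) = 2.423 × 10^-17 s
Planck time: t_P = √(ℏG/c⁵) = 5.392 × 10^-44 s
79 × 2.423 × 10^-17 / 5.392 × 10^-44 = 3.550 × 10^28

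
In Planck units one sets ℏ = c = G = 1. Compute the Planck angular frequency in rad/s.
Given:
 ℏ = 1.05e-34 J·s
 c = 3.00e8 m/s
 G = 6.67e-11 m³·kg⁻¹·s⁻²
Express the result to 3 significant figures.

1.86e43 rad/s

ω_P = √(c⁵/(ℏG))
  = √(3.47e86)
  = 1.86e43 rad/s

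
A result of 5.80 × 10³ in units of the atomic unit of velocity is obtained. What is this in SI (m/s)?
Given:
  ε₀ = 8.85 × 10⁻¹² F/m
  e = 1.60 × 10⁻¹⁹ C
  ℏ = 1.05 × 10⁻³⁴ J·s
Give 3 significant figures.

One atomic unit of velocity: v_au = e²/(4πε₀ℏ) = 2.19 × 10⁶ m/s.
5.80 × 10³ × 2.19 × 10⁶ m/s = 1.27 × 10¹⁰ m/s

1.27 × 10¹⁰ m/s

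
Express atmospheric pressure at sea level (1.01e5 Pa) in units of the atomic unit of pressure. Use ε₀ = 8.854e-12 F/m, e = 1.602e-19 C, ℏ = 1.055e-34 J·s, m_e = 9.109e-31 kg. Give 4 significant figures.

atomic unit of pressure: P_au = E_h/a₀³ = m_e⁴e¹⁰/((4πε₀)⁵ℏ⁸) = 2.929e13 Pa.
1.01e5 / 2.929e13 = 3.448e-9

3.448e-9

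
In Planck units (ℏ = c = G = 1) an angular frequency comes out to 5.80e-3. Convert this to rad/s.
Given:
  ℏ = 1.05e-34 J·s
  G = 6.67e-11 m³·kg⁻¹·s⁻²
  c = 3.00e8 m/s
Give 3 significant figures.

One Planck angular frequency: ω_P = √(c⁵/(ℏG)) = 1.86e43 rad/s.
5.80e-3 × 1.86e43 rad/s = 1.08e41 rad/s

1.08e41 rad/s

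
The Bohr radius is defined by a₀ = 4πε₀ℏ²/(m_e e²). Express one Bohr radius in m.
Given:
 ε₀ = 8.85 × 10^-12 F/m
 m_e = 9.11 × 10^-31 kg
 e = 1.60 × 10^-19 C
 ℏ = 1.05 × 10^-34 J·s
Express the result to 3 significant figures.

a₀ = 4πε₀ℏ²/(m_e e²)
  = 1.23 × 10^-78 / 2.33 × 10^-68
  = 5.26 × 10^-11 m

5.26 × 10^-11 m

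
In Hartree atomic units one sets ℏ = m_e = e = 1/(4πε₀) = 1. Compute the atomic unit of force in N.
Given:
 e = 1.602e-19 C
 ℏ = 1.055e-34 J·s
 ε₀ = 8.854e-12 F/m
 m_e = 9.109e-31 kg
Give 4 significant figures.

8.220e-8 N

F_au = E_h/a₀ = m_e²e⁶/((4πε₀)³ℏ⁴)
E_h = 4.354e-18 J
a₀ = 5.297e-11 m
E_h/a₀ = 8.220e-8 N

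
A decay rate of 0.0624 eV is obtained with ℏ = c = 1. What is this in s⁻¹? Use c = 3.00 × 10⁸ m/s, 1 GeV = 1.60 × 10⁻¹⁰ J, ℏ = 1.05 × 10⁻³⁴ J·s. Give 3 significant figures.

9.51 × 10¹³ s⁻¹

A rate is [E]/ℏ; divide by ℏ.
1 GeV → 1/ℏ × (1 GeV in J) = 1.52 × 10²⁴ s⁻¹.
Convert the energy scale: 0.0624 eV = 6.24 × 10⁻¹¹ GeV.
Result: 6.24 × 10⁻¹¹ × 1.52 × 10²⁴ = 9.51 × 10¹³ s⁻¹.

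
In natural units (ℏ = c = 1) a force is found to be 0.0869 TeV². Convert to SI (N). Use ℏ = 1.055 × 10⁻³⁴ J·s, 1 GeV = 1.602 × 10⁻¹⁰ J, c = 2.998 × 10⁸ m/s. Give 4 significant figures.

7.051 × 10¹⁰ N

Force is [E]/[L] = [E]²/(ℏc); restore (ℏc)⁻¹.
1 GeV² → 1/(ℏc) × (1 GeV in J)² = 8.114 × 10⁵ N.
Convert the energy scale: 0.0869 TeV² = 8.69 × 10⁴ GeV².
Result: 8.69 × 10⁴ × 8.114 × 10⁵ = 7.051 × 10¹⁰ N.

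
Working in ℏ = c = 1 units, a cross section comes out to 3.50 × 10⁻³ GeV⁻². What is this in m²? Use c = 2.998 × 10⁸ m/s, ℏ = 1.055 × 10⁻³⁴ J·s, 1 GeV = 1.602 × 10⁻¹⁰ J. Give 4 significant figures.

1.364 × 10⁻³⁴ m²

Area is [L]² = [E]⁻²·(ℏc)²; restore (ℏc)².
1 GeV⁻² → (ℏc)² × (1 GeV in J)⁻² = 3.898 × 10⁻³² m².
Result: 3.50 × 10⁻³ × 3.898 × 10⁻³² = 1.364 × 10⁻³⁴ m².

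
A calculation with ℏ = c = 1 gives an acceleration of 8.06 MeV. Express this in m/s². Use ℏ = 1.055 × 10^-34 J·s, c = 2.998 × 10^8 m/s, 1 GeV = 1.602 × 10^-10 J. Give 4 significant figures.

3.669 × 10^30 m/s²

Acceleration is [L]/[T]² = c·[E]/ℏ.
1 GeV → c/ℏ × (1 GeV in J) = 4.552 × 10^32 m/s².
Convert the energy scale: 8.06 MeV = 8.06 × 10^-3 GeV.
Result: 8.06 × 10^-3 × 4.552 × 10^32 = 3.669 × 10^30 m/s².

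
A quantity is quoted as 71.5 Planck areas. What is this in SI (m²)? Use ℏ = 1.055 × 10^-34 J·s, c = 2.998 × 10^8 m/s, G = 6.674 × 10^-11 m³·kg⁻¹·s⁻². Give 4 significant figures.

1.868 × 10^-68 m²

One Planck area: A_P = ℏG/c³ = 2.613 × 10^-70 m².
71.5 × 2.613 × 10^-70 m² = 1.868 × 10^-68 m²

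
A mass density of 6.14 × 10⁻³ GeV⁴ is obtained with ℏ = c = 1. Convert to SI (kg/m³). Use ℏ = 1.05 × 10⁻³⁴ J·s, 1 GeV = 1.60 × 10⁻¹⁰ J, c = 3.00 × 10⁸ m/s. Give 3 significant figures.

Mass density is [E]/(c²[L]³) = [E]⁴/(ℏ³c⁵).
1 GeV⁴ → 1/(ℏ³c⁵) × (1 GeV in J)⁴ = 2.33 × 10²⁰ kg/m³.
Result: 6.14 × 10⁻³ × 2.33 × 10²⁰ = 1.43 × 10¹⁸ kg/m³.

1.43 × 10¹⁸ kg/m³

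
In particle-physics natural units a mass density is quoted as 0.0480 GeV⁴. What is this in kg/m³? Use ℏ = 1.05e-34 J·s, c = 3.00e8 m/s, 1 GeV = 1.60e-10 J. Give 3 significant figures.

1.12e19 kg/m³

Mass density is [E]/(c²[L]³) = [E]⁴/(ℏ³c⁵).
1 GeV⁴ → 1/(ℏ³c⁵) × (1 GeV in J)⁴ = 2.33e20 kg/m³.
Result: 0.0480 × 2.33e20 = 1.12e19 kg/m³.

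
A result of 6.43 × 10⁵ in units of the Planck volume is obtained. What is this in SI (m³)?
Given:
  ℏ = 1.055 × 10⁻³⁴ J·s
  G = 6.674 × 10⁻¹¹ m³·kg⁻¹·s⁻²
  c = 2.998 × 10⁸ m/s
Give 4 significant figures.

One Planck volume: V_P = (ℏG/c³)^(3/2) = 4.224 × 10⁻¹⁰⁵ m³.
6.43 × 10⁵ × 4.224 × 10⁻¹⁰⁵ m³ = 2.716 × 10⁻⁹⁹ m³

2.716 × 10⁻⁹⁹ m³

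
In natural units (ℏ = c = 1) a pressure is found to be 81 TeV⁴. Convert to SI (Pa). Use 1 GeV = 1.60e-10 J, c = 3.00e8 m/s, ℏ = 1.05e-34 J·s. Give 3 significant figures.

1.70e51 Pa

Pressure is [E]/[L]³ = [E]⁴/(ℏc)³.
1 GeV⁴ → 1/(ℏc)³ × (1 GeV in J)⁴ = 2.10e37 Pa.
Convert the energy scale: 81 TeV⁴ = 8.10e13 GeV⁴.
Result: 8.10e13 × 2.10e37 = 1.70e51 Pa.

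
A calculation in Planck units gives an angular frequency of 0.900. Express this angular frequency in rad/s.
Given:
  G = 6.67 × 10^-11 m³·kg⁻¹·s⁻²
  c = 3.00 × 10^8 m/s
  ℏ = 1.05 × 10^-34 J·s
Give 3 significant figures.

1.68 × 10^43 rad/s

One Planck angular frequency: ω_P = √(c⁵/(ℏG)) = 1.86 × 10^43 rad/s.
0.900 × 1.86 × 10^43 rad/s = 1.68 × 10^43 rad/s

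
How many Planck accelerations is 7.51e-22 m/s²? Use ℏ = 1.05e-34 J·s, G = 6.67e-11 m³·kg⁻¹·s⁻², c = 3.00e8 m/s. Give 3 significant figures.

1.34e-73

Planck acceleration: a_P = √(c⁷/(ℏG)) = 5.59e51 m/s².
7.51e-22 / 5.59e51 = 1.34e-73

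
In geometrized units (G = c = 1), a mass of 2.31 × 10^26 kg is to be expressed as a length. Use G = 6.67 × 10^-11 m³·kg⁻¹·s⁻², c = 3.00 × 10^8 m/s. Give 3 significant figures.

In G = c = 1 units mass has dimensions of length; the conversion factor is G/c².
2.31 × 10^26 kg × (G/c²) = 0.171 m

0.171 m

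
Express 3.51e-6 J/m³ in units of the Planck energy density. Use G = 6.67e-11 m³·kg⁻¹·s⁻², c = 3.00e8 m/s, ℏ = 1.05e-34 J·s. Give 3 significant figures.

Planck energy density: u_P = c⁷/(ℏG²) = 4.68e113 J/m³.
3.51e-6 / 4.68e113 = 7.50e-120

7.50e-120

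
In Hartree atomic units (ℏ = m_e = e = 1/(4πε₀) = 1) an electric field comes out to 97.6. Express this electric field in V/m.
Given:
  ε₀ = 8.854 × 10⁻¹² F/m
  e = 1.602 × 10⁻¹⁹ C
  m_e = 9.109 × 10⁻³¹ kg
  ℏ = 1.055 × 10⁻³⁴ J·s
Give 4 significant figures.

5.008 × 10¹³ V/m

One atomic unit of electric field: E_au = E_h/(e a₀) = m_e²e⁵/((4πε₀)³ℏ⁴) = 5.131 × 10¹¹ V/m.
97.6 × 5.131 × 10¹¹ V/m = 5.008 × 10¹³ V/m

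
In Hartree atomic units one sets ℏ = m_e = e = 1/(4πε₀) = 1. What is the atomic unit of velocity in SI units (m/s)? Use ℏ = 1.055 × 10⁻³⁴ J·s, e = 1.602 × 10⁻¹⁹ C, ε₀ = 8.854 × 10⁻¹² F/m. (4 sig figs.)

2.186 × 10⁶ m/s

v_au = e²/(4πε₀ℏ)
  = 2.566 × 10⁻³⁸ / 1.174 × 10⁻⁴⁴
  = 2.186 × 10⁶ m/s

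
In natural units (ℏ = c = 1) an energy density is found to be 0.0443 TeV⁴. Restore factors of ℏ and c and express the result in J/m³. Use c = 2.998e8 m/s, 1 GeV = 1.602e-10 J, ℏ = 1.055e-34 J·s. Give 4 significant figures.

9.221e47 J/m³

[E]/[L]³ = [E]⁴/(ℏc)³; restore (ℏc)⁻³.
1 GeV⁴ → 1/(ℏc)³ × (1 GeV in J)⁴ = 2.082e37 J/m³.
Convert the energy scale: 0.0443 TeV⁴ = 4.43e10 GeV⁴.
Result: 4.43e10 × 2.082e37 = 9.221e47 J/m³.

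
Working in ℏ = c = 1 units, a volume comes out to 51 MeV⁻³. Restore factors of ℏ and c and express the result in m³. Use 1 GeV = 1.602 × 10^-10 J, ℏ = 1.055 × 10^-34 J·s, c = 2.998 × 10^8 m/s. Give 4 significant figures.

3.925 × 10^-37 m³

Volume is [L]³ = [E]⁻³·(ℏc)³.
1 GeV⁻³ → (ℏc)³ × (1 GeV in J)⁻³ = 7.696 × 10^-48 m³.
Convert the energy scale: 51 MeV⁻³ = 5.10 × 10^10 GeV⁻³.
Result: 5.10 × 10^10 × 7.696 × 10^-48 = 3.925 × 10^-37 m³.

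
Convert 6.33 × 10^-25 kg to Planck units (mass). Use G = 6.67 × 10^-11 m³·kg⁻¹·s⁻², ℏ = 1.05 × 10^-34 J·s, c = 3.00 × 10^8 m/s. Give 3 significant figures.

Planck mass: m_P = √(ℏc/G) = 2.17 × 10^-8 kg.
6.33 × 10^-25 / 2.17 × 10^-8 = 2.91 × 10^-17

2.91 × 10^-17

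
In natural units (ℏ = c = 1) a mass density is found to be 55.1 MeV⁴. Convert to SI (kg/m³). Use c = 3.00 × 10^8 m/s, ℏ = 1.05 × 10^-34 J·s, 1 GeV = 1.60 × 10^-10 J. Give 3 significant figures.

1.28 × 10^10 kg/m³

Mass density is [E]/(c²[L]³) = [E]⁴/(ℏ³c⁵).
1 GeV⁴ → 1/(ℏ³c⁵) × (1 GeV in J)⁴ = 2.33 × 10^20 kg/m³.
Convert the energy scale: 55.1 MeV⁴ = 5.51 × 10^-11 GeV⁴.
Result: 5.51 × 10^-11 × 2.33 × 10^20 = 1.28 × 10^10 kg/m³.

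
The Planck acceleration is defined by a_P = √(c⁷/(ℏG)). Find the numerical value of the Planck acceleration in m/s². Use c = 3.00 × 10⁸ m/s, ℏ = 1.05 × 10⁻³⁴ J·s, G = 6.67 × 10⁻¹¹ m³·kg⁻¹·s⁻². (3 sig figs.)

5.59 × 10⁵¹ m/s²

a_P = √(c⁷/(ℏG))
  = √(3.12 × 10¹⁰³)
  = 5.59 × 10⁵¹ m/s²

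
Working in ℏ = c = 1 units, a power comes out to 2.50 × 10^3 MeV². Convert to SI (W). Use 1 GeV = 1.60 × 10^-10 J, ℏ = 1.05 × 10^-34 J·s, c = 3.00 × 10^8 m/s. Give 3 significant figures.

Power is [E]/[T] = [E]²/ℏ.
1 GeV² → 1/ℏ × (1 GeV in J)² = 2.44 × 10^14 W.
Convert the energy scale: 2.50 × 10^3 MeV² = 2.50 × 10^-3 GeV².
Result: 2.50 × 10^-3 × 2.44 × 10^14 = 6.10 × 10^11 W.

6.10 × 10^11 W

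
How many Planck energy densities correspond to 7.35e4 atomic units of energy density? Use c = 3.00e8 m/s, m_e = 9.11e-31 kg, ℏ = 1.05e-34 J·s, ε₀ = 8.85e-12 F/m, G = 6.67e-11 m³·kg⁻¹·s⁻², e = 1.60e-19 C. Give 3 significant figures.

4.73e-96

atomic unit of energy density: u_au = E_h/a₀³ = m_e⁴e¹⁰/((4πε₀)⁵ℏ⁸) = 3.01e13 J/m³
Planck energy density: u_P = c⁷/(ℏG²) = 4.68e113 J/m³
7.35e4 × 3.01e13 / 4.68e113 = 4.73e-96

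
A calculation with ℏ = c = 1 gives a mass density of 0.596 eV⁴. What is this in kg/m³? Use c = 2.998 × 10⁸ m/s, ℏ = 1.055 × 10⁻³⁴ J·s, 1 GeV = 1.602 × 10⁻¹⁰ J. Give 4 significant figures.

1.380 × 10⁻¹⁶ kg/m³

Mass density is [E]/(c²[L]³) = [E]⁴/(ℏ³c⁵).
1 GeV⁴ → 1/(ℏ³c⁵) × (1 GeV in J)⁴ = 2.316 × 10²⁰ kg/m³.
Convert the energy scale: 0.596 eV⁴ = 5.96 × 10⁻³⁷ GeV⁴.
Result: 5.96 × 10⁻³⁷ × 2.316 × 10²⁰ = 1.380 × 10⁻¹⁶ kg/m³.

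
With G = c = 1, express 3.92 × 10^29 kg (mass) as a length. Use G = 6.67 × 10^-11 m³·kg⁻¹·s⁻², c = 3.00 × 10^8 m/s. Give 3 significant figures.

291 m

In G = c = 1 units mass has dimensions of length; the conversion factor is G/c².
3.92 × 10^29 kg × (G/c²) = 291 m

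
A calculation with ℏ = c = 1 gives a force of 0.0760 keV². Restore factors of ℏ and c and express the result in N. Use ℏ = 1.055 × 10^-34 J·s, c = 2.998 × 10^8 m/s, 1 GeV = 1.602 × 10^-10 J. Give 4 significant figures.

6.167 × 10^-8 N

Force is [E]/[L] = [E]²/(ℏc); restore (ℏc)⁻¹.
1 GeV² → 1/(ℏc) × (1 GeV in J)² = 8.114 × 10^5 N.
Convert the energy scale: 0.0760 keV² = 7.60 × 10^-14 GeV².
Result: 7.60 × 10^-14 × 8.114 × 10^5 = 6.167 × 10^-8 N.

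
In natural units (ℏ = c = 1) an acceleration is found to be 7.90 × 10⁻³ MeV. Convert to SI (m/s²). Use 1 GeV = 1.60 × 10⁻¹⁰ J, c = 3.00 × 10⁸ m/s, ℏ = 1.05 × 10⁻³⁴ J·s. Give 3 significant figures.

3.61 × 10²⁷ m/s²

Acceleration is [L]/[T]² = c·[E]/ℏ.
1 GeV → c/ℏ × (1 GeV in J) = 4.57 × 10³² m/s².
Convert the energy scale: 7.90 × 10⁻³ MeV = 7.90 × 10⁻⁶ GeV.
Result: 7.90 × 10⁻⁶ × 4.57 × 10³² = 3.61 × 10²⁷ m/s².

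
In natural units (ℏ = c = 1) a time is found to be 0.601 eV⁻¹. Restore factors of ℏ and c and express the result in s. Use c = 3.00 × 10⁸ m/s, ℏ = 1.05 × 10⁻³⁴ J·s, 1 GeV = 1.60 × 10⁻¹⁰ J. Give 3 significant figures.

A time is [E]⁻¹ in ℏ=c=1; restore one factor of ℏ.
1 GeV⁻¹ → ℏ × (1 GeV in J)⁻¹ = 6.56 × 10⁻²⁵ s.
Convert the energy scale: 0.601 eV⁻¹ = 6.01 × 10⁸ GeV⁻¹.
Result: 6.01 × 10⁸ × 6.56 × 10⁻²⁵ = 3.94 × 10⁻¹⁶ s.

3.94 × 10⁻¹⁶ s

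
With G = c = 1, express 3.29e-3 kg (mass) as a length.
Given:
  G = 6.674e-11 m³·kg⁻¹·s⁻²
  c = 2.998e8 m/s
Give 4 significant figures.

In G = c = 1 units mass has dimensions of length; the conversion factor is G/c².
3.29e-3 kg × (G/c²) = 2.443e-30 m

2.443e-30 m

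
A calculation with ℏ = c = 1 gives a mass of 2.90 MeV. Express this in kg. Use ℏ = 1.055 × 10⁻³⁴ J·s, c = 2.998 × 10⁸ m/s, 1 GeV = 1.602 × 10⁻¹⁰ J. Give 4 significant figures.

5.169 × 10⁻³⁰ kg

Mass is [E]/c²; divide by c².
1 GeV → 1/c² × (1 GeV in J) = 1.782 × 10⁻²⁷ kg.
Convert the energy scale: 2.90 MeV = 2.90 × 10⁻³ GeV.
Result: 2.90 × 10⁻³ × 1.782 × 10⁻²⁷ = 5.169 × 10⁻³⁰ kg.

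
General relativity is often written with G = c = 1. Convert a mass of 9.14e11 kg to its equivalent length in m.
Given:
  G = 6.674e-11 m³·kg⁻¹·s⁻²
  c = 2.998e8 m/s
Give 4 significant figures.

6.787e-16 m

In G = c = 1 units mass has dimensions of length; the conversion factor is G/c².
9.14e11 kg × (G/c²) = 6.787e-16 m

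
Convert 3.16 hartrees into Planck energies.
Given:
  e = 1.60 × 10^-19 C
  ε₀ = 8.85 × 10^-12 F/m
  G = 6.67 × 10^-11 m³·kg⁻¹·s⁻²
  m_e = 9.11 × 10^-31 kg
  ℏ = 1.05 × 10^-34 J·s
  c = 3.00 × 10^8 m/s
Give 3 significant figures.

7.07 × 10^-27

hartree: E_h = m_e e⁴/(4πε₀ℏ)² = 4.38 × 10^-18 J
Planck energy: E_P = √(ℏc⁵/G) = 1.96 × 10^9 J
3.16 × 4.38 × 10^-18 / 1.96 × 10^9 = 7.07 × 10^-27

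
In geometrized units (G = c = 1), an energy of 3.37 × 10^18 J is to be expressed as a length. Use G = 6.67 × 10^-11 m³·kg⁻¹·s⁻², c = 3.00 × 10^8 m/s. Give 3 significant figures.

Energy → length via G/c⁴.
3.37 × 10^18 J × (G/c⁴) = 2.78 × 10^-26 m

2.78 × 10^-26 m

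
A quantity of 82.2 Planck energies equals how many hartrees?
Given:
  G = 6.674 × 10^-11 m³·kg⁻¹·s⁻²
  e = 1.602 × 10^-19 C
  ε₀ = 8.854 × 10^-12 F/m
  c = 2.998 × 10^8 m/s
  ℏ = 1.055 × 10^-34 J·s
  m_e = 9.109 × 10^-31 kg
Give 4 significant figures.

3.694 × 10^28

Planck energy: E_P = √(ℏc⁵/G) = 1.957 × 10^9 J
hartree: E_h = m_e e⁴/(4πε₀ℏ)² = 4.354 × 10^-18 J
82.2 × 1.957 × 10^9 / 4.354 × 10^-18 = 3.694 × 10^28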